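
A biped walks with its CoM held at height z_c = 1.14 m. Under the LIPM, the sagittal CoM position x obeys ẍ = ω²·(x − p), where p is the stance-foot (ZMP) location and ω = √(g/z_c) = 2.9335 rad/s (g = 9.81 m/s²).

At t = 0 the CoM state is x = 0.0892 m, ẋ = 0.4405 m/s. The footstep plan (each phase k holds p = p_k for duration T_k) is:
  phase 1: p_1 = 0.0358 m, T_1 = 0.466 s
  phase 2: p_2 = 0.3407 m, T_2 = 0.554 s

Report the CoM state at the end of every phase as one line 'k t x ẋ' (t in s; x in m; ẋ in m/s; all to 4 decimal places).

phase 1: p=0.0358, T=0.466, ωT=1.367011, cosh=2.089237, sinh=1.834369; start (x,ẋ)=(0.089200, 0.440500) → end (x,ẋ)=(0.422818, 1.207661)
phase 2: p=0.3407, T=0.554, ωT=1.625159, cosh=2.638053, sinh=2.441173; start (x,ẋ)=(0.422818, 1.207661) → end (x,ẋ)=(1.562311, 3.773932)

1 0.4660 0.4228 1.2077
2 1.0200 1.5623 3.7739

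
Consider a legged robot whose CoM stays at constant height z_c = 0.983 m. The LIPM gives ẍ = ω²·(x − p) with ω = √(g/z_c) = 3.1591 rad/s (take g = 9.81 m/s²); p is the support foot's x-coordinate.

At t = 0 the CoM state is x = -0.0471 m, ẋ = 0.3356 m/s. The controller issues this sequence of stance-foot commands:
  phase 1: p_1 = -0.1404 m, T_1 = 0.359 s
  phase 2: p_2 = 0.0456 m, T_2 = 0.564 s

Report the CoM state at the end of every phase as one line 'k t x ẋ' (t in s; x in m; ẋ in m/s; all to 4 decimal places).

phase 1: p=-0.1404, T=0.359, ωT=1.134117, cosh=1.715067, sinh=1.393361; start (x,ẋ)=(-0.047100, 0.335600) → end (x,ẋ)=(0.167636, 0.986261)
phase 2: p=0.0456, T=0.564, ωT=1.781732, cosh=3.054242, sinh=2.885896; start (x,ẋ)=(0.167636, 0.986261) → end (x,ẋ)=(1.319296, 4.124865)

1 0.3590 0.1676 0.9863
2 0.9230 1.3193 4.1249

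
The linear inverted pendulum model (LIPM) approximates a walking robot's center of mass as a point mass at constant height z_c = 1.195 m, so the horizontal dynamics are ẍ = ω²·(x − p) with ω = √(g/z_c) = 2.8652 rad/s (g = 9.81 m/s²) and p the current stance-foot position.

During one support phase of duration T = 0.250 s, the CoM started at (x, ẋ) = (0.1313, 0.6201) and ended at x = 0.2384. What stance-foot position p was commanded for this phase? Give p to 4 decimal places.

ωT = 2.8652·0.250 = 0.716300; cosh(ωT) = 1.267701, sinh(ωT) = 0.779145
x(T) = p + (x₀−p)·cosh(ωT) + (ẋ₀/ω)·sinh(ωT) ⇒ p·(1 − cosh) = x(T) − x₀·cosh − (ẋ₀/ω)·sinh
numerator   = 0.2384 − (0.1313)·1.267701 − (0.6201/2.8652)·0.779145 = -0.096675
denominator = 1 − 1.267701 = -0.267701
p = -0.096675 / -0.267701 = 0.3611

p = 0.3611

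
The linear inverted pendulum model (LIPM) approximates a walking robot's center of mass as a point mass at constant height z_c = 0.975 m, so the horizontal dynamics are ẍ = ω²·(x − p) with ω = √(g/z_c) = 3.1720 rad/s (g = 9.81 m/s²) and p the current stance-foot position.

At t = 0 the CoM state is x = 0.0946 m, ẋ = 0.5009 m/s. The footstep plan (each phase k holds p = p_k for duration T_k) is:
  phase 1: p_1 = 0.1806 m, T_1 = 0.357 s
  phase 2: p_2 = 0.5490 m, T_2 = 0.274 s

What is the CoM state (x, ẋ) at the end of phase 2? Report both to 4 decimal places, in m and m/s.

phase 1: p=0.1806, T=0.357, ωT=1.132404, cosh=1.712683, sinh=1.390425; start (x,ẋ)=(0.094600, 0.500900) → end (x,ẋ)=(0.252875, 0.478586)
phase 2: p=0.5490, T=0.274, ωT=0.869128, cosh=1.402074, sinh=0.982757; start (x,ẋ)=(0.252875, 0.478586) → end (x,ẋ)=(0.282088, -0.252098)

x = 0.2821, ẋ = -0.2521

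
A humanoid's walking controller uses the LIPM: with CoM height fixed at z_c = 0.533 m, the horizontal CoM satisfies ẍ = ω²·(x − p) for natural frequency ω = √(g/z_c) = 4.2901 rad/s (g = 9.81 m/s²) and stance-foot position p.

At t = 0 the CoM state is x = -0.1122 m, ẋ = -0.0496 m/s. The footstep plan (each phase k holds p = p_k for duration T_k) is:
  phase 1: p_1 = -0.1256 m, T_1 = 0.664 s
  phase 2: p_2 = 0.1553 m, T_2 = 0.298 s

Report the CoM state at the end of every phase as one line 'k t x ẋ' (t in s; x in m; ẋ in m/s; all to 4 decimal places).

1 0.6640 -0.1090 0.0650
2 0.9620 -0.3310 -1.7524

phase 1: p=-0.1256, T=0.664, ωT=2.848626, cosh=8.660988, sinh=8.603064; start (x,ẋ)=(-0.112200, -0.049600) → end (x,ẋ)=(-0.109007, 0.064982)
phase 2: p=0.1553, T=0.298, ωT=1.278450, cosh=1.934769, sinh=1.656300; start (x,ẋ)=(-0.109007, 0.064982) → end (x,ẋ)=(-0.330985, -1.752359)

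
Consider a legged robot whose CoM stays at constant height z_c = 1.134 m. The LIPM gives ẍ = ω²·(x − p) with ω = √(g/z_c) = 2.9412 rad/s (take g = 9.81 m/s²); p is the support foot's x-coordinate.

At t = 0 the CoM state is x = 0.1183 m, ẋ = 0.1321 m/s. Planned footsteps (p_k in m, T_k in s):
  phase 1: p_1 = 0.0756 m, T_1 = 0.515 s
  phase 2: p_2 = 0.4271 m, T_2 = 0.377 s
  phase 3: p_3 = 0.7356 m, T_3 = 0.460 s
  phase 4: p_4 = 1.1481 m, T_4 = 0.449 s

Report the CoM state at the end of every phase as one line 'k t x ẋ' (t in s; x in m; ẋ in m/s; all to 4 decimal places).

phase 1: p=0.0756, T=0.515, ωT=1.514718, cosh=2.384004, sinh=2.164134; start (x,ẋ)=(0.118300, 0.132100) → end (x,ẋ)=(0.274596, 0.586719)
phase 2: p=0.4271, T=0.377, ωT=1.108832, cosh=1.680381, sinh=1.350437; start (x,ẋ)=(0.274596, 0.586719) → end (x,ẋ)=(0.440224, 0.380180)
phase 3: p=0.7356, T=0.460, ωT=1.352952, cosh=2.063653, sinh=1.805177; start (x,ẋ)=(0.440224, 0.380180) → end (x,ẋ)=(0.359385, -0.783703)
phase 4: p=1.1481, T=0.449, ωT=1.320599, cosh=2.006319, sinh=1.739344; start (x,ẋ)=(0.359385, -0.783703) → end (x,ẋ)=(-0.897775, -5.607235)

1 0.5150 0.2746 0.5867
2 0.8920 0.4402 0.3802
3 1.3520 0.3594 -0.7837
4 1.8010 -0.8978 -5.6072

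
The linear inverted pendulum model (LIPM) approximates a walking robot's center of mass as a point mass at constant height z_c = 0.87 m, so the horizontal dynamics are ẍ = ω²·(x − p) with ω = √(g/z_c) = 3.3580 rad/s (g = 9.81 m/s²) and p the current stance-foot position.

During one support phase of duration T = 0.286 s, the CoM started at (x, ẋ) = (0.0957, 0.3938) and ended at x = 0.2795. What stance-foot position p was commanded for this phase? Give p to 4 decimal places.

ωT = 3.3580·0.286 = 0.960388; cosh(ωT) = 1.497727, sinh(ωT) = 1.114983
x(T) = p + (x₀−p)·cosh(ωT) + (ẋ₀/ω)·sinh(ωT) ⇒ p·(1 − cosh) = x(T) − x₀·cosh − (ẋ₀/ω)·sinh
numerator   = 0.2795 − (0.0957)·1.497727 − (0.3938/3.3580)·1.114983 = 0.005411
denominator = 1 − 1.497727 = -0.497727
p = 0.005411 / -0.497727 = -0.0109

p = -0.0109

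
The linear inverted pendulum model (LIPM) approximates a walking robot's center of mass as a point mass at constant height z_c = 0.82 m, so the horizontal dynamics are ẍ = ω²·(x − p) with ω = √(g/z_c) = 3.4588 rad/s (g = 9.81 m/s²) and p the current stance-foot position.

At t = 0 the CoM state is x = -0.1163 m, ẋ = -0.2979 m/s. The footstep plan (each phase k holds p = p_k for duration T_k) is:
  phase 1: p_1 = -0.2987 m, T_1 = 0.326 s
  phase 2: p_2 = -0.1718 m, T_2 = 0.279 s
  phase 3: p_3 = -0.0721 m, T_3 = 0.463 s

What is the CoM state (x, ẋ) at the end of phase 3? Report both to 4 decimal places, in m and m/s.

x = 0.7783, ẋ = 3.0215

phase 1: p=-0.2987, T=0.326, ωT=1.127569, cosh=1.705980, sinh=1.382160; start (x,ẋ)=(-0.116300, -0.297900) → end (x,ẋ)=(-0.106572, 0.363773)
phase 2: p=-0.1718, T=0.279, ωT=0.965005, cosh=1.502891, sinh=1.121910; start (x,ẋ)=(-0.106572, 0.363773) → end (x,ẋ)=(0.044225, 0.799825)
phase 3: p=-0.0721, T=0.463, ωT=1.601424, cosh=2.580851, sinh=2.379242; start (x,ẋ)=(0.044225, 0.799825) → end (x,ẋ)=(0.778302, 3.021506)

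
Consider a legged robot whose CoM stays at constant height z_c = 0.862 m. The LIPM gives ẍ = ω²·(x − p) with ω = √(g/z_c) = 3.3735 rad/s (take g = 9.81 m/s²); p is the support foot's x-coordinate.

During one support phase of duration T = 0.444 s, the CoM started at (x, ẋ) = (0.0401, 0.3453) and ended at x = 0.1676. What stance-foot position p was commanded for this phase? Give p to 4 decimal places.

ωT = 3.3735·0.444 = 1.497834; cosh(ωT) = 2.347803, sinh(ωT) = 2.124189
x(T) = p + (x₀−p)·cosh(ωT) + (ẋ₀/ω)·sinh(ωT) ⇒ p·(1 − cosh) = x(T) − x₀·cosh − (ẋ₀/ω)·sinh
numerator   = 0.1676 − (0.0401)·2.347803 − (0.3453/3.3735)·2.124189 = -0.143972
denominator = 1 − 2.347803 = -1.347803
p = -0.143972 / -1.347803 = 0.1068

p = 0.1068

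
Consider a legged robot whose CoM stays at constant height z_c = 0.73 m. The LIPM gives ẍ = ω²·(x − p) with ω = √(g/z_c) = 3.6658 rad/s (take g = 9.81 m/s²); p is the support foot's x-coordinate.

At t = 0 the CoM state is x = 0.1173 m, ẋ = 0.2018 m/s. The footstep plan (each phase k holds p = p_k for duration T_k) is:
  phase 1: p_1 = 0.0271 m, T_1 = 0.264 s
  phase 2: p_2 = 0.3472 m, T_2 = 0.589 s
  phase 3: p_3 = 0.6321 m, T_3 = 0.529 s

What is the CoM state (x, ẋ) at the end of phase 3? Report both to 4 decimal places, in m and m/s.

x = 1.4923, ẋ = 3.3222

phase 1: p=0.0271, T=0.264, ωT=0.967771, cosh=1.506000, sinh=1.126071; start (x,ẋ)=(0.117300, 0.201800) → end (x,ẋ)=(0.224931, 0.676252)
phase 2: p=0.3472, T=0.589, ωT=2.159156, cosh=4.389623, sinh=4.274201; start (x,ẋ)=(0.224931, 0.676252) → end (x,ẋ)=(0.598972, 1.052733)
phase 3: p=0.6321, T=0.529, ωT=1.939208, cosh=3.548530, sinh=3.404713; start (x,ẋ)=(0.598972, 1.052733) → end (x,ẋ)=(1.492297, 3.322178)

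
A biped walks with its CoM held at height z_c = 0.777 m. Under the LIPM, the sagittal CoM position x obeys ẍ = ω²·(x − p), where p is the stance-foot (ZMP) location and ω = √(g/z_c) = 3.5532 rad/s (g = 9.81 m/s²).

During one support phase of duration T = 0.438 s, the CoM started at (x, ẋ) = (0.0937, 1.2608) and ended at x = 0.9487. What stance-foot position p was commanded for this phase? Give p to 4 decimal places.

ωT = 3.5532·0.438 = 1.556302; cosh(ωT) = 2.476084, sinh(ωT) = 2.265170
x(T) = p + (x₀−p)·cosh(ωT) + (ẋ₀/ω)·sinh(ωT) ⇒ p·(1 − cosh) = x(T) − x₀·cosh − (ẋ₀/ω)·sinh
numerator   = 0.9487 − (0.0937)·2.476084 − (1.2608/3.5532)·2.265170 = -0.087071
denominator = 1 − 2.476084 = -1.476084
p = -0.087071 / -1.476084 = 0.0590

p = 0.0590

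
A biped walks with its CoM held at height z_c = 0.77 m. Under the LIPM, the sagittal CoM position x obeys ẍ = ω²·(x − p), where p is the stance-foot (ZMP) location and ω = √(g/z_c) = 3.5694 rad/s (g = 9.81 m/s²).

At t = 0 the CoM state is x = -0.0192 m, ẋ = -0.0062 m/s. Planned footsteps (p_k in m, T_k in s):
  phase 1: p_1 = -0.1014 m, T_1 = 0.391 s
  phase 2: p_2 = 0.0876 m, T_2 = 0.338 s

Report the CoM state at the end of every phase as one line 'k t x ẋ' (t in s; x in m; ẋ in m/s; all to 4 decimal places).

phase 1: p=-0.1014, T=0.391, ωT=1.395635, cosh=2.142607, sinh=1.894932; start (x,ẋ)=(-0.019200, -0.006200) → end (x,ẋ)=(0.071431, 0.542698)
phase 2: p=0.0876, T=0.338, ωT=1.206457, cosh=1.820440, sinh=1.521185; start (x,ẋ)=(0.071431, 0.542698) → end (x,ẋ)=(0.289449, 0.900155)

1 0.3910 0.0714 0.5427
2 0.7290 0.2894 0.9002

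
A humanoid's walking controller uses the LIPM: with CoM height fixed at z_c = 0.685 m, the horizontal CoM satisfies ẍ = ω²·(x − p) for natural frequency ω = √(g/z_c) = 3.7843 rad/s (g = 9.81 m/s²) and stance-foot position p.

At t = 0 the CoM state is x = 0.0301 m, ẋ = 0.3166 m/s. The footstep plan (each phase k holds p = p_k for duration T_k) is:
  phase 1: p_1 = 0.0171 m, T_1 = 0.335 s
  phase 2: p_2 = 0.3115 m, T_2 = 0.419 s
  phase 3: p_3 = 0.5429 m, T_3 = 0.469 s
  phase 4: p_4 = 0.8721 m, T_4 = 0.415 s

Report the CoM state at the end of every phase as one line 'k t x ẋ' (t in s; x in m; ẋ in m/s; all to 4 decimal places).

1 0.3350 0.1789 0.6874
2 0.7540 0.3990 0.5747
3 1.2230 0.5412 0.1834
4 1.6380 0.1536 -2.4204

phase 1: p=0.0171, T=0.335, ωT=1.267741, cosh=1.917141, sinh=1.635675; start (x,ẋ)=(0.030100, 0.316600) → end (x,ẋ)=(0.178866, 0.687435)
phase 2: p=0.3115, T=0.419, ωT=1.585622, cosh=2.543573, sinh=2.338753; start (x,ẋ)=(0.178866, 0.687435) → end (x,ẋ)=(0.398980, 0.574657)
phase 3: p=0.5429, T=0.469, ωT=1.774837, cosh=3.034414, sinh=2.864903; start (x,ẋ)=(0.398980, 0.574657) → end (x,ẋ)=(0.541232, 0.183419)
phase 4: p=0.8721, T=0.415, ωT=1.570484, cosh=2.508461, sinh=2.300517; start (x,ẋ)=(0.541232, 0.183419) → end (x,ẋ)=(0.153632, -2.420389)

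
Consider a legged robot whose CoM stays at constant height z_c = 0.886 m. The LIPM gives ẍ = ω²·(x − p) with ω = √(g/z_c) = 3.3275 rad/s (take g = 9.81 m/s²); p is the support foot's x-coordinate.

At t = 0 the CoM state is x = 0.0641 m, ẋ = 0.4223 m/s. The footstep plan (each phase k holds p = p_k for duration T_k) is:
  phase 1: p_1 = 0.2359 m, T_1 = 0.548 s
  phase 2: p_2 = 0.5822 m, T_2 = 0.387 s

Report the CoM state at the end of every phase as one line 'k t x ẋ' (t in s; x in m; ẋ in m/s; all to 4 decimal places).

phase 1: p=0.2359, T=0.548, ωT=1.823470, cosh=3.177388, sinh=3.015924; start (x,ẋ)=(0.064100, 0.422300) → end (x,ẋ)=(0.072782, -0.382285)
phase 2: p=0.5822, T=0.387, ωT=1.287743, cosh=1.950244, sinh=1.674351; start (x,ẋ)=(0.072782, -0.382285) → end (x,ẋ)=(-0.603650, -3.583723)

1 0.5480 0.0728 -0.3823
2 0.9350 -0.6037 -3.5837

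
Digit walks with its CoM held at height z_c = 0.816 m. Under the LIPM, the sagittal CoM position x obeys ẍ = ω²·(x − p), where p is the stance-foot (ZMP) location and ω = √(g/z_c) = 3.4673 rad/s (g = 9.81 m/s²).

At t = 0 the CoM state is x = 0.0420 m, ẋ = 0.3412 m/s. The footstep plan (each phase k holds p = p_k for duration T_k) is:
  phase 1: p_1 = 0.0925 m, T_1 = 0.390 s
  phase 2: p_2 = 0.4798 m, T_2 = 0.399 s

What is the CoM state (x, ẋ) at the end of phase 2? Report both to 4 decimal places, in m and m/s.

phase 1: p=0.0925, T=0.390, ωT=1.352247, cosh=2.062381, sinh=1.803722; start (x,ẋ)=(0.042000, 0.341200) → end (x,ẋ)=(0.165845, 0.387855)
phase 2: p=0.4798, T=0.399, ωT=1.383453, cosh=2.119680, sinh=1.868969; start (x,ẋ)=(0.165845, 0.387855) → end (x,ẋ)=(0.023381, -1.212385)

x = 0.0234, ẋ = -1.2124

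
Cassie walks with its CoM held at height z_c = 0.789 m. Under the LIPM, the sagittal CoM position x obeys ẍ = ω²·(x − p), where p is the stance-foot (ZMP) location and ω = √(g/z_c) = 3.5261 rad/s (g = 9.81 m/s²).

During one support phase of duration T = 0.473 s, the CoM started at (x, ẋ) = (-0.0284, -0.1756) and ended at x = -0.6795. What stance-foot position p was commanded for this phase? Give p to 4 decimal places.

p = 0.2718

ωT = 3.5261·0.473 = 1.667845; cosh(ωT) = 2.744694, sinh(ωT) = 2.556040
x(T) = p + (x₀−p)·cosh(ωT) + (ẋ₀/ω)·sinh(ωT) ⇒ p·(1 − cosh) = x(T) − x₀·cosh − (ẋ₀/ω)·sinh
numerator   = -0.6795 − (-0.0284)·2.744694 − (-0.1756/3.5261)·2.556040 = -0.474260
denominator = 1 − 2.744694 = -1.744694
p = -0.474260 / -1.744694 = 0.2718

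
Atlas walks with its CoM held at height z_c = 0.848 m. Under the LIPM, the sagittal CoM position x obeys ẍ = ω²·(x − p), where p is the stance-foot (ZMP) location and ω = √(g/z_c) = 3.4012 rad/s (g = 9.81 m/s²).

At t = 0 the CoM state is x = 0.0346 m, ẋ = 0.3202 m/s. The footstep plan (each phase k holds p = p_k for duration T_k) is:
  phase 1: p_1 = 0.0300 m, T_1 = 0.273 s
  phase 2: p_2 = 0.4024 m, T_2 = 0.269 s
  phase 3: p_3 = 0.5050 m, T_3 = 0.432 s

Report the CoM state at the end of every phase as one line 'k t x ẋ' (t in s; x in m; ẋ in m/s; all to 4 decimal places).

phase 1: p=0.0300, T=0.273, ωT=0.928528, cosh=1.462958, sinh=1.067823; start (x,ẋ)=(0.034600, 0.320200) → end (x,ẋ)=(0.137258, 0.485146)
phase 2: p=0.4024, T=0.269, ωT=0.914923, cosh=1.448565, sinh=1.048017; start (x,ẋ)=(0.137258, 0.485146) → end (x,ẋ)=(0.167813, -0.242339)
phase 3: p=0.5050, T=0.432, ωT=1.469318, cosh=2.288177, sinh=2.058095; start (x,ẋ)=(0.167813, -0.242339) → end (x,ẋ)=(-0.413184, -2.914819)

1 0.2730 0.1373 0.4851
2 0.5420 0.1678 -0.2423
3 0.9740 -0.4132 -2.9148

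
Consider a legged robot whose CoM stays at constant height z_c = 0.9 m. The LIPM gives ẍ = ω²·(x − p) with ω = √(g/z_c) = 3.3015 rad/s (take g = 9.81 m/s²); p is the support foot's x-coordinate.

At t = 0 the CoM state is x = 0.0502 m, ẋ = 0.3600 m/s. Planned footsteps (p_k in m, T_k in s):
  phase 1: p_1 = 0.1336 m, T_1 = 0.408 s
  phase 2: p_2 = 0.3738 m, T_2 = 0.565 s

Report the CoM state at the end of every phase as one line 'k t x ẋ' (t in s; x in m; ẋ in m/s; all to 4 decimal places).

1 0.4080 0.1579 0.2454
2 0.9730 -0.1059 -1.4352

phase 1: p=0.1336, T=0.408, ωT=1.347012, cosh=2.052966, sinh=1.792950; start (x,ẋ)=(0.050200, 0.360000) → end (x,ẋ)=(0.157888, 0.245388)
phase 2: p=0.3738, T=0.565, ωT=1.865347, cosh=3.306511, sinh=3.151669; start (x,ẋ)=(0.157888, 0.245388) → end (x,ẋ)=(-0.105863, -1.435234)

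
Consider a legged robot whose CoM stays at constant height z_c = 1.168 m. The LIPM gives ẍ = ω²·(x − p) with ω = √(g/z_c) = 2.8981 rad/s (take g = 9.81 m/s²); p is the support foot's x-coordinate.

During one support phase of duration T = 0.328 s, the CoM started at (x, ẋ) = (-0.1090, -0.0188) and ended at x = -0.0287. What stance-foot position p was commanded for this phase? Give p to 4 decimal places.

ωT = 2.8981·0.328 = 0.950577; cosh(ωT) = 1.486860, sinh(ωT) = 1.100342
x(T) = p + (x₀−p)·cosh(ωT) + (ẋ₀/ω)·sinh(ωT) ⇒ p·(1 − cosh) = x(T) − x₀·cosh − (ẋ₀/ω)·sinh
numerator   = -0.0287 − (-0.1090)·1.486860 − (-0.0188/2.8981)·1.100342 = 0.140506
denominator = 1 − 1.486860 = -0.486860
p = 0.140506 / -0.486860 = -0.2886

p = -0.2886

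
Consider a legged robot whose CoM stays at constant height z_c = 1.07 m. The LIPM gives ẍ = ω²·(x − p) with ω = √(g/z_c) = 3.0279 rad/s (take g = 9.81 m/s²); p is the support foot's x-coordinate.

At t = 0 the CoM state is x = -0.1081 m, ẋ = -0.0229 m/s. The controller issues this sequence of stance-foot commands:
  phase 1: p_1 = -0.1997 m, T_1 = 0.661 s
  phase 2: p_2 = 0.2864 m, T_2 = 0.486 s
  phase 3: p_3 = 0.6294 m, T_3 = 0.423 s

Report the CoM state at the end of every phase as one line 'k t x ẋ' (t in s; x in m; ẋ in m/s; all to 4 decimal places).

1 0.6610 0.1179 0.9212
2 1.1470 0.5278 1.0595
3 1.5700 1.0136 1.5432

phase 1: p=-0.1997, T=0.661, ωT=2.001442, cosh=3.767429, sinh=3.632289; start (x,ẋ)=(-0.108100, -0.022900) → end (x,ẋ)=(0.117926, 0.921162)
phase 2: p=0.2864, T=0.486, ωT=1.471559, cosh=2.292795, sinh=2.063228; start (x,ẋ)=(0.117926, 0.921162) → end (x,ẋ)=(0.527807, 1.059533)
phase 3: p=0.6294, T=0.423, ωT=1.280802, cosh=1.938669, sinh=1.660855; start (x,ẋ)=(0.527807, 1.059533) → end (x,ẋ)=(1.013617, 1.543184)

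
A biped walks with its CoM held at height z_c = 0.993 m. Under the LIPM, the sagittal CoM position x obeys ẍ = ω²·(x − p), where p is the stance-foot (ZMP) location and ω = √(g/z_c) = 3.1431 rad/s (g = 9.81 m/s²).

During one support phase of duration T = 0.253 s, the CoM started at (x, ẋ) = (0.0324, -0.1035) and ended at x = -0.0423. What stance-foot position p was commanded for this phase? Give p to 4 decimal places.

ωT = 3.1431·0.253 = 0.795204; cosh(ωT) = 1.333191, sinh(ωT) = 0.881702
x(T) = p + (x₀−p)·cosh(ωT) + (ẋ₀/ω)·sinh(ωT) ⇒ p·(1 − cosh) = x(T) − x₀·cosh − (ẋ₀/ω)·sinh
numerator   = -0.0423 − (0.0324)·1.333191 − (-0.1035/3.1431)·0.881702 = -0.056462
denominator = 1 − 1.333191 = -0.333191
p = -0.056462 / -0.333191 = 0.1695

p = 0.1695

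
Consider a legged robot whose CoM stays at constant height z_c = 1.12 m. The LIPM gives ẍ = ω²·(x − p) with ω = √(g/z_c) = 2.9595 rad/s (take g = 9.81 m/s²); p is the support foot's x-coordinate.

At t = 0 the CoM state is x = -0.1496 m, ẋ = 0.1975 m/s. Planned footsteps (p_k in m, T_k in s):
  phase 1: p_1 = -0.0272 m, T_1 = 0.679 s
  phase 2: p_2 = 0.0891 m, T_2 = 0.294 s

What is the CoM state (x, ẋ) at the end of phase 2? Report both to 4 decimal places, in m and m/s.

phase 1: p=-0.0272, T=0.679, ωT=2.009501, cosh=3.796823, sinh=3.662767; start (x,ẋ)=(-0.149600, 0.197500) → end (x,ẋ)=(-0.247499, -0.576939)
phase 2: p=0.0891, T=0.294, ωT=0.870093, cosh=1.403023, sinh=0.984110; start (x,ẋ)=(-0.247499, -0.576939) → end (x,ẋ)=(-0.575003, -1.789794)

x = -0.5750, ẋ = -1.7898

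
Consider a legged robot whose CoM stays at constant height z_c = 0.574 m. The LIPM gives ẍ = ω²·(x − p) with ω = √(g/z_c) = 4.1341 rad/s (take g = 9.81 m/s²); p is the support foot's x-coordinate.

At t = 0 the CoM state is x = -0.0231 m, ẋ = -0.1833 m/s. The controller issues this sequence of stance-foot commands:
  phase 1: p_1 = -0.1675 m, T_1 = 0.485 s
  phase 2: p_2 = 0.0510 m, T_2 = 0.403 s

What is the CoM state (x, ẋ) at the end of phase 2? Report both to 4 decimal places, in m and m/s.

phase 1: p=-0.1675, T=0.485, ωT=2.005038, cosh=3.780517, sinh=3.645862; start (x,ẋ)=(-0.023100, -0.183300) → end (x,ẋ)=(0.216754, 1.483480)
phase 2: p=0.0510, T=0.403, ωT=1.666042, cosh=2.740089, sinh=2.551096; start (x,ẋ)=(0.216754, 1.483480) → end (x,ẋ)=(1.420617, 5.812995)

x = 1.4206, ẋ = 5.8130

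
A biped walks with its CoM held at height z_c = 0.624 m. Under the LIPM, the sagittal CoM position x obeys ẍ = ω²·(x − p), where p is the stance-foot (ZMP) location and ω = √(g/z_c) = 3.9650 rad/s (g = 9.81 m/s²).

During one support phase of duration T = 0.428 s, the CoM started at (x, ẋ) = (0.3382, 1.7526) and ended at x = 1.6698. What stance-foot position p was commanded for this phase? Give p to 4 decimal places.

ωT = 3.9650·0.428 = 1.697020; cosh(ωT) = 2.820444, sinh(ωT) = 2.637215
x(T) = p + (x₀−p)·cosh(ωT) + (ẋ₀/ω)·sinh(ωT) ⇒ p·(1 − cosh) = x(T) − x₀·cosh − (ẋ₀/ω)·sinh
numerator   = 1.6698 − (0.3382)·2.820444 − (1.7526/3.9650)·2.637215 = -0.449770
denominator = 1 − 2.820444 = -1.820444
p = -0.449770 / -1.820444 = 0.2471

p = 0.2471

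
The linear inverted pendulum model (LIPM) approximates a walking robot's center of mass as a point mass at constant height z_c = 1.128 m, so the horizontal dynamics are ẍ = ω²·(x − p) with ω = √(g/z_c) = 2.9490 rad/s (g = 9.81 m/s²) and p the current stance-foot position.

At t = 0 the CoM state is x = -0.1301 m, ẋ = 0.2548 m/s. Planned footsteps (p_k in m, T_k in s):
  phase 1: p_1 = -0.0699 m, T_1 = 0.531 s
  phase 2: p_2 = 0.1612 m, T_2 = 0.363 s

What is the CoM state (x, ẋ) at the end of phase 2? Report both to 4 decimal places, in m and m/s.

x = -0.0378, ẋ = -0.3222

phase 1: p=-0.0699, T=0.531, ωT=1.565919, cosh=2.497984, sinh=2.289088; start (x,ẋ)=(-0.130100, 0.254800) → end (x,ẋ)=(-0.022496, 0.230105)
phase 2: p=0.1612, T=0.363, ωT=1.070487, cosh=1.629821, sinh=1.286979; start (x,ẋ)=(-0.022496, 0.230105) → end (x,ẋ)=(-0.037772, -0.322154)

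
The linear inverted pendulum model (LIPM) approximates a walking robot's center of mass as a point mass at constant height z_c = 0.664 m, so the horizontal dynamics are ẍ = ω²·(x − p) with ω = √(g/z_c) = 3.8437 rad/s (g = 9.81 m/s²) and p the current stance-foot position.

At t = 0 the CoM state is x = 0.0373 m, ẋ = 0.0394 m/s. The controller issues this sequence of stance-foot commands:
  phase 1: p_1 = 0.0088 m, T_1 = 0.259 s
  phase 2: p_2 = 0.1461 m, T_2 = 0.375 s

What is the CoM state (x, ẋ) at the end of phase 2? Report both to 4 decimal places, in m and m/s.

phase 1: p=0.0088, T=0.259, ωT=0.995518, cosh=1.537829, sinh=1.168297; start (x,ẋ)=(0.037300, 0.039400) → end (x,ẋ)=(0.064604, 0.188572)
phase 2: p=0.1461, T=0.375, ωT=1.441388, cosh=2.231578, sinh=1.994978; start (x,ẋ)=(0.064604, 0.188572) → end (x,ẋ)=(0.062109, -0.204107)

x = 0.0621, ẋ = -0.2041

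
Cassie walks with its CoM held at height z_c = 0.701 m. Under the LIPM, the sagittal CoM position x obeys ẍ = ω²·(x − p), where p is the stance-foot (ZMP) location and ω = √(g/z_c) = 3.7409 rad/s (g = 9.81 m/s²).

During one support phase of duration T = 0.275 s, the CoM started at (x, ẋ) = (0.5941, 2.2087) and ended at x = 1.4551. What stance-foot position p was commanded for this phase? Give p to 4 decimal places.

ωT = 3.7409·0.275 = 1.028748; cosh(ωT) = 1.577507, sinh(ωT) = 1.220053
x(T) = p + (x₀−p)·cosh(ωT) + (ẋ₀/ω)·sinh(ωT) ⇒ p·(1 − cosh) = x(T) − x₀·cosh − (ẋ₀/ω)·sinh
numerator   = 1.4551 − (0.5941)·1.577507 − (2.2087/3.7409)·1.220053 = -0.202440
denominator = 1 − 1.577507 = -0.577507
p = -0.202440 / -0.577507 = 0.3505

p = 0.3505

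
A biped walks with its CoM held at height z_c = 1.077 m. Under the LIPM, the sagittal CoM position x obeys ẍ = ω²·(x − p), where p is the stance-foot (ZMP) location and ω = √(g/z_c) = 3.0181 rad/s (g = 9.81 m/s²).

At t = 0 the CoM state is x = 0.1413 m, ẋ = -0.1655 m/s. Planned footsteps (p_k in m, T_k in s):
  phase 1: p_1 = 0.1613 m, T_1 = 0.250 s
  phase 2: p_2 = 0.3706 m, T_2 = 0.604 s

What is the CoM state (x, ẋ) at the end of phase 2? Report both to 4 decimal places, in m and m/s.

phase 1: p=0.1613, T=0.250, ωT=0.754525, cosh=1.298418, sinh=0.828184; start (x,ẋ)=(0.141300, -0.165500) → end (x,ẋ)=(0.089918, -0.264879)
phase 2: p=0.3706, T=0.604, ωT=1.822932, cosh=3.175767, sinh=3.014216; start (x,ẋ)=(0.089918, -0.264879) → end (x,ẋ)=(-0.785320, -3.394620)

x = -0.7853, ẋ = -3.3946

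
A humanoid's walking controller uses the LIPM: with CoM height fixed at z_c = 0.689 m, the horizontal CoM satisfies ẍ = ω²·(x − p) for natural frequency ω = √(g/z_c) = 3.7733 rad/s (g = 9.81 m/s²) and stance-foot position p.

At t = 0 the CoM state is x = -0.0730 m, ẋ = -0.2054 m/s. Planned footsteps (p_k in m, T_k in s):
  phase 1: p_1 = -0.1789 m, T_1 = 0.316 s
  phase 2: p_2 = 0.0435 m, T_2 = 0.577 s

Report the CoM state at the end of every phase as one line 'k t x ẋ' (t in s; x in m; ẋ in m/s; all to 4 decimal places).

phase 1: p=-0.1789, T=0.316, ωT=1.192363, cosh=1.799180, sinh=1.495677; start (x,ẋ)=(-0.073000, -0.205400) → end (x,ẋ)=(-0.069784, 0.228110)
phase 2: p=0.0435, T=0.577, ωT=2.177194, cosh=4.467439, sinh=4.354080; start (x,ẋ)=(-0.069784, 0.228110) → end (x,ẋ)=(-0.199370, -0.842108)

1 0.3160 -0.0698 0.2281
2 0.8930 -0.1994 -0.8421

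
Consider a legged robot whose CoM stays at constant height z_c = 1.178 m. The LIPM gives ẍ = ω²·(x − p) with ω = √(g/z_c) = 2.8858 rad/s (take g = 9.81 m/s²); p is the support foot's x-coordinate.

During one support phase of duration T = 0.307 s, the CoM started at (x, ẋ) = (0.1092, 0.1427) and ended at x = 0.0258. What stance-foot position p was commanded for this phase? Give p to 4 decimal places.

p = 0.4272

ωT = 2.8858·0.307 = 0.885941; cosh(ωT) = 1.418795, sinh(ωT) = 1.006469
x(T) = p + (x₀−p)·cosh(ωT) + (ẋ₀/ω)·sinh(ωT) ⇒ p·(1 − cosh) = x(T) − x₀·cosh − (ẋ₀/ω)·sinh
numerator   = 0.0258 − (0.1092)·1.418795 − (0.1427/2.8858)·1.006469 = -0.178901
denominator = 1 − 1.418795 = -0.418795
p = -0.178901 / -0.418795 = 0.4272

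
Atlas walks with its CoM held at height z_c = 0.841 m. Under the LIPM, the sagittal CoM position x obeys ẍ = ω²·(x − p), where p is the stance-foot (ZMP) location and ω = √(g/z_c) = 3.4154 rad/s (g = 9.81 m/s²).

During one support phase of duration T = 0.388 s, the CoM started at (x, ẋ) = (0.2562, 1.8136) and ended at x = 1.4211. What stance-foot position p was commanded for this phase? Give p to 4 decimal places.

p = 0.0231

ωT = 3.4154·0.388 = 1.325175; cosh(ωT) = 2.014300, sinh(ωT) = 1.748544
x(T) = p + (x₀−p)·cosh(ωT) + (ẋ₀/ω)·sinh(ωT) ⇒ p·(1 − cosh) = x(T) − x₀·cosh − (ẋ₀/ω)·sinh
numerator   = 1.4211 − (0.2562)·2.014300 − (1.8136/3.4154)·1.748544 = -0.023452
denominator = 1 − 2.014300 = -1.014300
p = -0.023452 / -1.014300 = 0.0231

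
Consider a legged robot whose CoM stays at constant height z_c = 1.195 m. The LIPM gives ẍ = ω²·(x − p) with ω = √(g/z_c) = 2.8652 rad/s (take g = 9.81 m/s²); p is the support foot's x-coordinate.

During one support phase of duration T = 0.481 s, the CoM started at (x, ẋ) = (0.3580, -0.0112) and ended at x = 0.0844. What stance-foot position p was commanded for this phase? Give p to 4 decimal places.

ωT = 2.8652·0.481 = 1.378161; cosh(ωT) = 2.109820, sinh(ωT) = 1.857779
x(T) = p + (x₀−p)·cosh(ωT) + (ẋ₀/ω)·sinh(ωT) ⇒ p·(1 − cosh) = x(T) − x₀·cosh − (ẋ₀/ω)·sinh
numerator   = 0.0844 − (0.3580)·2.109820 − (-0.0112/2.8652)·1.857779 = -0.663654
denominator = 1 − 2.109820 = -1.109820
p = -0.663654 / -1.109820 = 0.5980

p = 0.5980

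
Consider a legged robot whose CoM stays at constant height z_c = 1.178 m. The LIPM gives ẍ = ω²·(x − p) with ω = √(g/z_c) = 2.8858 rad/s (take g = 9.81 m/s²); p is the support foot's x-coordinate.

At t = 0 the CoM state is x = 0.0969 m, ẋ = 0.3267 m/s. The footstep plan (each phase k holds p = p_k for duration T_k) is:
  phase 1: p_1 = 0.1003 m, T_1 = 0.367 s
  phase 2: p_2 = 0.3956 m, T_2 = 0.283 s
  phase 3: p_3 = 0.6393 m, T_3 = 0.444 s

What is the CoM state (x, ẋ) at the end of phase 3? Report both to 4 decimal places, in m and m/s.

phase 1: p=0.1003, T=0.367, ωT=1.059089, cosh=1.615257, sinh=1.268485; start (x,ẋ)=(0.096900, 0.326700) → end (x,ẋ)=(0.238413, 0.515258)
phase 2: p=0.3956, T=0.283, ωT=0.816681, cosh=1.352437, sinh=0.910541; start (x,ẋ)=(0.238413, 0.515258) → end (x,ẋ)=(0.345591, 0.283823)
phase 3: p=0.6393, T=0.444, ωT=1.281295, cosh=1.939489, sinh=1.661812; start (x,ẋ)=(0.345591, 0.283823) → end (x,ẋ)=(0.233096, -0.858057)

x = 0.2331, ẋ = -0.8581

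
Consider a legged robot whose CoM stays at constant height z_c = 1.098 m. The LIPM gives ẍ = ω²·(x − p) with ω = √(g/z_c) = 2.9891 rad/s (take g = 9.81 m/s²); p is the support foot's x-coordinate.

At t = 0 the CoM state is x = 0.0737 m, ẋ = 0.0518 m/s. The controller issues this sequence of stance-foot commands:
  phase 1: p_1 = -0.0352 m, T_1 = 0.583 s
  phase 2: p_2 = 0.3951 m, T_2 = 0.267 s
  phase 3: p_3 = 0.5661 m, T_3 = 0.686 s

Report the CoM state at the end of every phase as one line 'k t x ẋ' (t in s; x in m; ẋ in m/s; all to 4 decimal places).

1 0.5830 0.3334 1.0537
2 0.8500 0.6248 1.2441
3 1.5360 2.3886 5.5850

phase 1: p=-0.0352, T=0.583, ωT=1.742645, cosh=2.943746, sinh=2.768689; start (x,ẋ)=(0.073700, 0.051800) → end (x,ẋ)=(0.333354, 1.053730)
phase 2: p=0.3951, T=0.267, ωT=0.798090, cosh=1.335741, sinh=0.885553; start (x,ẋ)=(0.333354, 1.053730) → end (x,ẋ)=(0.624802, 1.244069)
phase 3: p=0.5661, T=0.686, ωT=2.050523, cosh=3.950315, sinh=3.821647; start (x,ẋ)=(0.624802, 1.244069) → end (x,ẋ)=(2.388570, 5.585040)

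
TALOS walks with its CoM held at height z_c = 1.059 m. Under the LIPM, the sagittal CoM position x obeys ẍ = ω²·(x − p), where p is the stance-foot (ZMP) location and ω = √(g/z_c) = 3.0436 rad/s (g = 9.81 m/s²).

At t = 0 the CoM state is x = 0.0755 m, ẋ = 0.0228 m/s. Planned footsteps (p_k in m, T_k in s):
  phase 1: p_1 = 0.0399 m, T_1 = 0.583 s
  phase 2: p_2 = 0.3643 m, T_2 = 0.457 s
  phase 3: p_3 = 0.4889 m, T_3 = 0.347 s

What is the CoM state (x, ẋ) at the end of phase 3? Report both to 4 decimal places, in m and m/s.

x = -0.1318, ẋ = -1.6732

phase 1: p=0.0399, T=0.583, ωT=1.774419, cosh=3.033217, sinh=2.863635; start (x,ẋ)=(0.075500, 0.022800) → end (x,ẋ)=(0.169334, 0.379438)
phase 2: p=0.3643, T=0.457, ωT=1.390925, cosh=2.133706, sinh=1.884861; start (x,ẋ)=(0.169334, 0.379438) → end (x,ẋ)=(0.183282, -0.308861)
phase 3: p=0.4889, T=0.347, ωT=1.056129, cosh=1.611510, sinh=1.263710; start (x,ẋ)=(0.183282, -0.308861) → end (x,ẋ)=(-0.131846, -1.673210)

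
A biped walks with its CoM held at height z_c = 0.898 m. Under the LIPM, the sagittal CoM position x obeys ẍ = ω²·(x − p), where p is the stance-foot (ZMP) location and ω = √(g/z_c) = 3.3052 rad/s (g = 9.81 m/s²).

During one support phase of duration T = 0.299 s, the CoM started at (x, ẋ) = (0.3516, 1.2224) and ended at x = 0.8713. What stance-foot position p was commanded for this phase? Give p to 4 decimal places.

ωT = 3.3052·0.299 = 0.988255; cosh(ωT) = 1.529384, sinh(ωT) = 1.157158
x(T) = p + (x₀−p)·cosh(ωT) + (ẋ₀/ω)·sinh(ωT) ⇒ p·(1 − cosh) = x(T) − x₀·cosh − (ẋ₀/ω)·sinh
numerator   = 0.8713 − (0.3516)·1.529384 − (1.2224/3.3052)·1.157158 = -0.094396
denominator = 1 − 1.529384 = -0.529384
p = -0.094396 / -0.529384 = 0.1783

p = 0.1783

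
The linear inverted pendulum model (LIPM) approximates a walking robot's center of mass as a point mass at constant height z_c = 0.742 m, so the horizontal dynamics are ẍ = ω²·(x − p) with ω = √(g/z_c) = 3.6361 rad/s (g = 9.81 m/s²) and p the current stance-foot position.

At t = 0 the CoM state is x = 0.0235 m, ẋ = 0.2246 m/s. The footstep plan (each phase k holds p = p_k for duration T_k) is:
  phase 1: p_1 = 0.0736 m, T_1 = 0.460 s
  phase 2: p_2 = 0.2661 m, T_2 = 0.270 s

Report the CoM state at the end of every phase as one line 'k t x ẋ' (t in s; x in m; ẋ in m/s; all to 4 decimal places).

phase 1: p=0.0736, T=0.460, ωT=1.672606, cosh=2.756893, sinh=2.569136; start (x,ẋ)=(0.023500, 0.224600) → end (x,ẋ)=(0.094174, 0.151182)
phase 2: p=0.2661, T=0.270, ωT=0.981747, cosh=1.521886, sinh=1.147230; start (x,ẋ)=(0.094174, 0.151182) → end (x,ẋ)=(0.052148, -0.487098)

1 0.4600 0.0942 0.1512
2 0.7300 0.0521 -0.4871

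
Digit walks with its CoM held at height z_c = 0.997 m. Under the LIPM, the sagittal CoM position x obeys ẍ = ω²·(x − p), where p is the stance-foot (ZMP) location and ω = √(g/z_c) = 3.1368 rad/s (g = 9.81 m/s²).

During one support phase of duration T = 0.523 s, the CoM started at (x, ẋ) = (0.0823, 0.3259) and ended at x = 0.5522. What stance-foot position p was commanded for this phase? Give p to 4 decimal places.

p = -0.0442

ωT = 3.1368·0.523 = 1.640546; cosh(ωT) = 2.675931, sinh(ωT) = 2.482056
x(T) = p + (x₀−p)·cosh(ωT) + (ẋ₀/ω)·sinh(ωT) ⇒ p·(1 − cosh) = x(T) − x₀·cosh − (ẋ₀/ω)·sinh
numerator   = 0.5522 − (0.0823)·2.675931 − (0.3259/3.1368)·2.482056 = 0.074096
denominator = 1 − 2.675931 = -1.675931
p = 0.074096 / -1.675931 = -0.0442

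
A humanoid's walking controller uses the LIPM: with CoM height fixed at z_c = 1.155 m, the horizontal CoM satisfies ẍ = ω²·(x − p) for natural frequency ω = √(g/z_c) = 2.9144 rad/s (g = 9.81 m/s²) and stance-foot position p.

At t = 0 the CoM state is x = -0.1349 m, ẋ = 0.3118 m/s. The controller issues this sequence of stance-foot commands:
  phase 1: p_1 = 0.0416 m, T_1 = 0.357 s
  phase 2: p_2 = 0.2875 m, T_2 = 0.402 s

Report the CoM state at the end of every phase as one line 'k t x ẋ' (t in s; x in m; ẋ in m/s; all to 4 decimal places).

phase 1: p=0.0416, T=0.357, ωT=1.040441, cosh=1.591882, sinh=1.238583; start (x,ẋ)=(-0.134900, 0.311800) → end (x,ẋ)=(-0.106856, -0.140768)
phase 2: p=0.2875, T=0.402, ωT=1.171589, cosh=1.768495, sinh=1.458621; start (x,ẋ)=(-0.106856, -0.140768) → end (x,ẋ)=(-0.480369, -1.925357)

1 0.3570 -0.1069 -0.1408
2 0.7590 -0.4804 -1.9254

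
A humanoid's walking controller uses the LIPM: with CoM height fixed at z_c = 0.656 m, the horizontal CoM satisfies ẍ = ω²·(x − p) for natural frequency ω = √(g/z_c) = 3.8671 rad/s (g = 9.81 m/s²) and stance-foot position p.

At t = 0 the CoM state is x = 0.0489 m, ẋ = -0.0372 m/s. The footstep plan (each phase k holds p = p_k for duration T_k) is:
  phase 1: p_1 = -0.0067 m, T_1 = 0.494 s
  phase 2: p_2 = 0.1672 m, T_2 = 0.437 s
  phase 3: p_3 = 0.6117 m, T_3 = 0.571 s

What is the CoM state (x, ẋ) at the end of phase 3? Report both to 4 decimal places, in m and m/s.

phase 1: p=-0.0067, T=0.494, ωT=1.910347, cosh=3.451732, sinh=3.303703; start (x,ẋ)=(0.048900, -0.037200) → end (x,ẋ)=(0.153436, 0.581927)
phase 2: p=0.1672, T=0.437, ωT=1.689923, cosh=2.801798, sinh=2.617264; start (x,ẋ)=(0.153436, 0.581927) → end (x,ẋ)=(0.522486, 1.491134)
phase 3: p=0.6117, T=0.571, ωT=2.208114, cosh=4.604224, sinh=4.494317; start (x,ẋ)=(0.522486, 1.491134) → end (x,ẋ)=(1.933924, 5.314977)

x = 1.9339, ẋ = 5.3150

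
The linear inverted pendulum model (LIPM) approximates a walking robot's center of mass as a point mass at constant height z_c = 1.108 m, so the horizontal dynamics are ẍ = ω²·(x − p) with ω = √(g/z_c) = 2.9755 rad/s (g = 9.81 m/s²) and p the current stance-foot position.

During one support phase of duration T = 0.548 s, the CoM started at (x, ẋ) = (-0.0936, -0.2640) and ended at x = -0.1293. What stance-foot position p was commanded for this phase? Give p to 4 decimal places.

p = -0.2039

ωT = 2.9755·0.548 = 1.630574; cosh(ωT) = 2.651311, sinh(ωT) = 2.455494
x(T) = p + (x₀−p)·cosh(ωT) + (ẋ₀/ω)·sinh(ωT) ⇒ p·(1 − cosh) = x(T) − x₀·cosh − (ẋ₀/ω)·sinh
numerator   = -0.1293 − (-0.0936)·2.651311 − (-0.2640/2.9755)·2.455494 = 0.336725
denominator = 1 − 2.651311 = -1.651311
p = 0.336725 / -1.651311 = -0.2039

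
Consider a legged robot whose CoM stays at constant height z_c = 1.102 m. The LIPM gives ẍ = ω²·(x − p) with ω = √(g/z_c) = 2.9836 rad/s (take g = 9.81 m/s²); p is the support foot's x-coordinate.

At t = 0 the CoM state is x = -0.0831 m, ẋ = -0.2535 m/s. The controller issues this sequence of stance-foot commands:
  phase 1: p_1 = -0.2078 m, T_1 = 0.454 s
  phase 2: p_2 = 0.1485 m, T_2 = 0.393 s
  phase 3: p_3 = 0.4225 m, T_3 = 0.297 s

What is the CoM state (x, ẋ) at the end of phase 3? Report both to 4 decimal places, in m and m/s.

x = -0.7783, ẋ = -3.1305

phase 1: p=-0.2078, T=0.454, ωT=1.354554, cosh=2.066548, sinh=1.808486; start (x,ẋ)=(-0.083100, -0.253500) → end (x,ẋ)=(-0.103758, 0.148986)
phase 2: p=0.1485, T=0.393, ωT=1.172555, cosh=1.769905, sinh=1.460330; start (x,ẋ)=(-0.103758, 0.148986) → end (x,ẋ)=(-0.225052, -0.835409)
phase 3: p=0.4225, T=0.297, ωT=0.886129, cosh=1.418985, sinh=1.006737; start (x,ẋ)=(-0.225052, -0.835409) → end (x,ẋ)=(-0.778253, -3.130485)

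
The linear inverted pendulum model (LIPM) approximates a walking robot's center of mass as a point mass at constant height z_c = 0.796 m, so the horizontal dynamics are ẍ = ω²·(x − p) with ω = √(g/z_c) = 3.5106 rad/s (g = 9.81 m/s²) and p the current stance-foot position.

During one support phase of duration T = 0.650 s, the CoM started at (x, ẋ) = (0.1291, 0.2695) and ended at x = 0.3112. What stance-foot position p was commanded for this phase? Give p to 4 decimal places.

ωT = 3.5106·0.650 = 2.281890; cosh(ωT) = 4.948633, sinh(ωT) = 4.846542
x(T) = p + (x₀−p)·cosh(ωT) + (ẋ₀/ω)·sinh(ωT) ⇒ p·(1 − cosh) = x(T) − x₀·cosh − (ẋ₀/ω)·sinh
numerator   = 0.3112 − (0.1291)·4.948633 − (0.2695/3.5106)·4.846542 = -0.699726
denominator = 1 − 4.948633 = -3.948633
p = -0.699726 / -3.948633 = 0.1772

p = 0.1772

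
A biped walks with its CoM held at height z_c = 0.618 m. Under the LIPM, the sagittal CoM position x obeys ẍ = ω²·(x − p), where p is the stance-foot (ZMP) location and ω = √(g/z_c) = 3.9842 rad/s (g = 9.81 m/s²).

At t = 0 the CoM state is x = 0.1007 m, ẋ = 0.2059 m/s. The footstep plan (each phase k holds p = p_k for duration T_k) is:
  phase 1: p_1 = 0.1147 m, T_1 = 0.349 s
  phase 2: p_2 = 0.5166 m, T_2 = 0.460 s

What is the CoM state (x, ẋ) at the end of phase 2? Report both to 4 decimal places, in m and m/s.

phase 1: p=0.1147, T=0.349, ωT=1.390486, cosh=2.132878, sinh=1.883923; start (x,ẋ)=(0.100700, 0.205900) → end (x,ẋ)=(0.182199, 0.334077)
phase 2: p=0.5166, T=0.460, ωT=1.832732, cosh=3.205458, sinh=3.045483; start (x,ẋ)=(0.182199, 0.334077) → end (x,ẋ)=(-0.299943, -2.986687)

x = -0.2999, ẋ = -2.9867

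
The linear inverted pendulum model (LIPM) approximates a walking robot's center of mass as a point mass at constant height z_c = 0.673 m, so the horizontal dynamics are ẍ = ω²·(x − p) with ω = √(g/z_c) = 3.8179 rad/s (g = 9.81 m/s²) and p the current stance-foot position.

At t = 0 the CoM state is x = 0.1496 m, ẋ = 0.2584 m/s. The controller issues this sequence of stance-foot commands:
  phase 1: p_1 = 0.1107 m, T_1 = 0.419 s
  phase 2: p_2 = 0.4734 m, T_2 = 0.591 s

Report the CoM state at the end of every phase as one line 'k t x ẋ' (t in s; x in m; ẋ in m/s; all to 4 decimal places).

phase 1: p=0.1107, T=0.419, ωT=1.599700, cosh=2.576752, sinh=2.374795; start (x,ẋ)=(0.149600, 0.258400) → end (x,ẋ)=(0.371665, 1.018529)
phase 2: p=0.4734, T=0.591, ωT=2.256379, cosh=4.826590, sinh=4.721861; start (x,ẋ)=(0.371665, 1.018529) → end (x,ẋ)=(1.242050, 3.081975)

1 0.4190 0.3717 1.0185
2 1.0100 1.2420 3.0820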